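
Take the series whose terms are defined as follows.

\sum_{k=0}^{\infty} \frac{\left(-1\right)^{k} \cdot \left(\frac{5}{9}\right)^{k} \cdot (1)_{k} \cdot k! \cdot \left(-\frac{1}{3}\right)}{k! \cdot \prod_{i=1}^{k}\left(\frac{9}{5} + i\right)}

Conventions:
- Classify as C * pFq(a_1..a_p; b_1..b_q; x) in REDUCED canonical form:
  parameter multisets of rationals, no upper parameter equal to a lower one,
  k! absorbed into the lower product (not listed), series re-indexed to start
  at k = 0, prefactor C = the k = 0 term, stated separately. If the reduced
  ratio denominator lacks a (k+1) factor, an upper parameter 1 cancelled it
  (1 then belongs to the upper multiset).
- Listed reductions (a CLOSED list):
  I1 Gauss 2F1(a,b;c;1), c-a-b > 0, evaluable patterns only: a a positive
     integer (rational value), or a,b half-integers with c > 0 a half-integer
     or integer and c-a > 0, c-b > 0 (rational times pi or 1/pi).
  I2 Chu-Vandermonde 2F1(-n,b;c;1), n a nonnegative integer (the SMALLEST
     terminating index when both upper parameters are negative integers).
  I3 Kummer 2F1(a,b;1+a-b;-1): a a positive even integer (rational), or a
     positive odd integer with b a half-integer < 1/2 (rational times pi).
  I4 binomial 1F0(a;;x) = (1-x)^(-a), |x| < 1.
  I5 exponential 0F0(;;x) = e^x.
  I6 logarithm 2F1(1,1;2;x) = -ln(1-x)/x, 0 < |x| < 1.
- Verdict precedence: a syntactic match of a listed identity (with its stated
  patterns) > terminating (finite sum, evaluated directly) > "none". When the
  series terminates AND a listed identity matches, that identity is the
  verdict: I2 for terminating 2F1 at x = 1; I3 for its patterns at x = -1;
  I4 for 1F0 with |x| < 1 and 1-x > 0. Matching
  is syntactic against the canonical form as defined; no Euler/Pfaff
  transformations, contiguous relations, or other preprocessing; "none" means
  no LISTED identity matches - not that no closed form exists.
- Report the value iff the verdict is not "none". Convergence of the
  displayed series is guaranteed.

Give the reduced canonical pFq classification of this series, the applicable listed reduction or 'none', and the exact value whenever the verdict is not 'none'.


x = -\frac{5}{9} here; the reduced form reads 2F1, upper {1, 1}, lower {\frac{14}{5}}, C = -\frac{1}{3}. Verdict: none here - no I1-I6 shape fits x = -\frac{5}{9} with lower {\frac{14}{5}}.

The tell: with t_0 = -\frac{1}{3}, the lower running product (C = -1/3, x = -5/9) is a rising factorial.
Ratio: r(k) = -\frac{5}{9} * (k+1) (k+1) / [(k+\frac{14}{5}) (k+1)] - rational in k, leading ratio -\frac{5}{9}; with t_0 = -\frac{1}{3}, classification follows.


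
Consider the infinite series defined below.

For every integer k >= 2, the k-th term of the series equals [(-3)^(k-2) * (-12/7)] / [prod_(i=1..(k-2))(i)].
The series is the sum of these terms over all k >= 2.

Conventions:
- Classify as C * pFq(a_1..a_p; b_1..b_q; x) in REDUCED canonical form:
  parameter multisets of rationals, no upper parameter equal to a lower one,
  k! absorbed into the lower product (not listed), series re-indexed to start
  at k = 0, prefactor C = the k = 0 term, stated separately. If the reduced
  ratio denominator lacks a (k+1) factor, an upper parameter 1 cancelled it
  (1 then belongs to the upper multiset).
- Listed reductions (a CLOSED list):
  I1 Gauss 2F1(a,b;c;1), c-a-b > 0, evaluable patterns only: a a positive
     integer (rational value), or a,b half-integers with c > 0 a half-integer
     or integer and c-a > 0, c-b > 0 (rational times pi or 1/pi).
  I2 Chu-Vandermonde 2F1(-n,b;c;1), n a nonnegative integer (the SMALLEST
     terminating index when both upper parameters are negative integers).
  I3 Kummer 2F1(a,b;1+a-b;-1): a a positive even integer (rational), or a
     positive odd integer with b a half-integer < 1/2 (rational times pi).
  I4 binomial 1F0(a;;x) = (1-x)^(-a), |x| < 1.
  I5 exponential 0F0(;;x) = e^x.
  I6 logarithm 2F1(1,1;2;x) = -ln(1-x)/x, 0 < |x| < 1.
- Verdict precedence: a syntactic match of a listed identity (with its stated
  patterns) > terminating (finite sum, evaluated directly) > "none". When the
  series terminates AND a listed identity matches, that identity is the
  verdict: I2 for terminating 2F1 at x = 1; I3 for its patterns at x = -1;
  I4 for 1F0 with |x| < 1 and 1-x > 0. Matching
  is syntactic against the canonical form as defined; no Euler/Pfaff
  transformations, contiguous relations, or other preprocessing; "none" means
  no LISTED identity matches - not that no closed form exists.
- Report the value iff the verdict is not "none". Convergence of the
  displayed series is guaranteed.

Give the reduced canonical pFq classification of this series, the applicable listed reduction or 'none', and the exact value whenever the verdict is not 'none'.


This is -12/7 * 0F0(-; -; -3) in reduced canonical form. Verdict: this is the I5 exponential reduction (the 0F0 exponential series at x = -3). Exact value: (-12/7) * e^(-3).

Key observation: with t_0 = -12/7, the product of the first k integers (C = -12/7, x = -3) is k!.
Consecutive-term ratio: r(k) = (-3) * 1 / [(k+1)] - poly over poly, x = (-3) from leading terms; C = -12/7 at k = 0.


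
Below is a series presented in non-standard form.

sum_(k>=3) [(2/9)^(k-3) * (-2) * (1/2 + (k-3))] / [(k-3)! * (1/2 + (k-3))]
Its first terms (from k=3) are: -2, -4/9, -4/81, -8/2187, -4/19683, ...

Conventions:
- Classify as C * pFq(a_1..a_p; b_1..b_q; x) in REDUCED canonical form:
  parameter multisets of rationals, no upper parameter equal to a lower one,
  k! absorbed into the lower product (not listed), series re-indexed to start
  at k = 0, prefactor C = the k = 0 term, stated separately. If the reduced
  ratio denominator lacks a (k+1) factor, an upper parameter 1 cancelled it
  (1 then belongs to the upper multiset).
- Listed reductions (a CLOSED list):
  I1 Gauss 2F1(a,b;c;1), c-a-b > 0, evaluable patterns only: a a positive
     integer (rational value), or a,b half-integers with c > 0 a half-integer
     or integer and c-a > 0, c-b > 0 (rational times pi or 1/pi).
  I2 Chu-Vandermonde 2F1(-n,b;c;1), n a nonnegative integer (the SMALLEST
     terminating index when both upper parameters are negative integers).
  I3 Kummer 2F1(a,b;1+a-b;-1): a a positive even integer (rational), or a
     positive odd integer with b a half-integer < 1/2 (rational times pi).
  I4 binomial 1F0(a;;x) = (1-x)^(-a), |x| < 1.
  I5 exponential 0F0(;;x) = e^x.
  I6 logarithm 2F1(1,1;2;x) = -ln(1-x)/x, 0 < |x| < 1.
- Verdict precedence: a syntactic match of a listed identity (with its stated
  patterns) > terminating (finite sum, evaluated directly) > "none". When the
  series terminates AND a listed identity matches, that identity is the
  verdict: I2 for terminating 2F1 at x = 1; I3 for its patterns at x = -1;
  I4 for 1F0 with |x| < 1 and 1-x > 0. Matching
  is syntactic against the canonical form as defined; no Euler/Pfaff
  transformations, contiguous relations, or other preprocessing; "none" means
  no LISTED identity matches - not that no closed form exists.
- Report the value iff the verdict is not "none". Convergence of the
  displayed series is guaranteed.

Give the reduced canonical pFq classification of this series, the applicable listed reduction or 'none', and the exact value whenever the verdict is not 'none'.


Structural cue: x = (2/9) and the factor k + 1/2 cancels (top and bottom), leaving C = -2, x = 2/9.
Consecutive-term ratio: r(k) = (2/9) * 1 / [(k+1)] - rational in k, leading ratio (2/9); with t_0 = -2, classification follows.

Prefactor -2, argument 2/9: 0F0 with upper {-} over lower {-}. Verdict: the exponential series (I5) applies (the 0F0 exponential series at x = 2/9). Hence: (-2) * e^(2/9).


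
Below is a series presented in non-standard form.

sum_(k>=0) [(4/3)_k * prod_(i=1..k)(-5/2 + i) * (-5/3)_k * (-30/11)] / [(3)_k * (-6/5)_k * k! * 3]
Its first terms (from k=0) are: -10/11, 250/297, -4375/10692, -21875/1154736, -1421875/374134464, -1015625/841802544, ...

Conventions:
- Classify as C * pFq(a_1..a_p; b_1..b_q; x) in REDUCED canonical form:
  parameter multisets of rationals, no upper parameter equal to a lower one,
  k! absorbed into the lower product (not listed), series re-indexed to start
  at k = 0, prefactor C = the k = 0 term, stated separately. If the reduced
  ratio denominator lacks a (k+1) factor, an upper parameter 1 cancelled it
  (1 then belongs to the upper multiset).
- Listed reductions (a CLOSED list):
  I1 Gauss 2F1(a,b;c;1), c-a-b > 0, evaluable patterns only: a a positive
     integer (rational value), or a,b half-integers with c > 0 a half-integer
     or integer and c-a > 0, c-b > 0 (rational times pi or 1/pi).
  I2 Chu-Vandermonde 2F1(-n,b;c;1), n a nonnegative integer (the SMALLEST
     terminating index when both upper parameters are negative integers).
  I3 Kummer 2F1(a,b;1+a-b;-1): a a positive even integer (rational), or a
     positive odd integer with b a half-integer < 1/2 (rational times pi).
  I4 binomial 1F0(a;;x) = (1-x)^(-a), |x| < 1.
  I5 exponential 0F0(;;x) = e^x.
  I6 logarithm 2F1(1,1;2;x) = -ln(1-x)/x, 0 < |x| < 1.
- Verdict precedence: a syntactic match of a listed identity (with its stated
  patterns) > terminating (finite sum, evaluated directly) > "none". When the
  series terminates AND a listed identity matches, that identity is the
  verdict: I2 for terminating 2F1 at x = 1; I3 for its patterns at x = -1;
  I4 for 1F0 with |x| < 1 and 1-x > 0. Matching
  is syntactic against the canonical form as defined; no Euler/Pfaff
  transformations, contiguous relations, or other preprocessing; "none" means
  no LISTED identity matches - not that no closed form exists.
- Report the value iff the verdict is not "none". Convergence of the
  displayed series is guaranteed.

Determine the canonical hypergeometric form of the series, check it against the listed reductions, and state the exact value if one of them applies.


This is -10/11 * 3F2(-5/3, -3/2, 4/3; -6/5, 3; 1) in reduced canonical form. Verdict: none - at argument 1 the multisets {-5/3, -3/2, 4/3} ; {-6/5, 3} match no listed identity.

Key step: t_0 being -10/11, the constant factors (C = -10/11) combine into one prefactor.
Consecutive-term ratio: r(k) = 1 * (k-5/3) (k-3/2) (k+4/3) / [(k-6/5) (k+3) (k+1)] - rational in k, leading ratio 1; with t_0 = -10/11, classification follows.


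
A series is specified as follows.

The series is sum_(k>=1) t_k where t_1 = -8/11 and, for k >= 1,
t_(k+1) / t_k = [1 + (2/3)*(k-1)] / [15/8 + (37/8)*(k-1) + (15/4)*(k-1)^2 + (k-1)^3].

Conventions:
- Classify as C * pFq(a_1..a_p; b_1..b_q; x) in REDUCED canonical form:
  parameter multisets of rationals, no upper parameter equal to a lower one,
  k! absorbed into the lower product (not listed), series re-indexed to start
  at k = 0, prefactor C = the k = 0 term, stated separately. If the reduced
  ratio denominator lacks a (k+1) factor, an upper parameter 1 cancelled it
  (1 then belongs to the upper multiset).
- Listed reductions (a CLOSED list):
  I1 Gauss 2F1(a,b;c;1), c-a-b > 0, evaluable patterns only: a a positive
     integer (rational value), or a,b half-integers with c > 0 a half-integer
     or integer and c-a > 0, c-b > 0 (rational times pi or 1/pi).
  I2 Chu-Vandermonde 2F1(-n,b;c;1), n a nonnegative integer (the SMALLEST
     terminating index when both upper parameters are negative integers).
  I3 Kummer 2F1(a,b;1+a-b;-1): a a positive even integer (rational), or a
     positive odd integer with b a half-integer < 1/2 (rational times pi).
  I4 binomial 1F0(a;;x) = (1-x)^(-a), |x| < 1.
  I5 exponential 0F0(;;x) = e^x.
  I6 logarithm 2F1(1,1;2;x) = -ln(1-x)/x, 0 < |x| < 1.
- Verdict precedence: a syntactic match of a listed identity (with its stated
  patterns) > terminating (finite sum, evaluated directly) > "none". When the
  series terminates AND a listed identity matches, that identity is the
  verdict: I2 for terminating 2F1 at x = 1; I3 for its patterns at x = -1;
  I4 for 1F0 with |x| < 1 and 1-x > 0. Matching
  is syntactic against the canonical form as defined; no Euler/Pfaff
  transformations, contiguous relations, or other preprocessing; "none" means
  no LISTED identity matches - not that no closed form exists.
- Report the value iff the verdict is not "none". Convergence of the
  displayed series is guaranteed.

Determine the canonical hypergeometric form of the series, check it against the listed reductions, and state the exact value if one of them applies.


This is -8/11 * 0F1(-; 5/4; 2/3) in reduced canonical form. Verdict: none - at argument 2/3 the multisets {-} ; {5/4} match no listed identity.

Key step: x = (2/3) and roots of the ratio polynomials (prefactor -8/11) are the negated parameters.
Adjacent-term ratio: r(k) = (2/3) * 1 / [(k+5/4) (k+1)] - rational in k. x = (2/3); t_0 = -8/11; negate the roots.


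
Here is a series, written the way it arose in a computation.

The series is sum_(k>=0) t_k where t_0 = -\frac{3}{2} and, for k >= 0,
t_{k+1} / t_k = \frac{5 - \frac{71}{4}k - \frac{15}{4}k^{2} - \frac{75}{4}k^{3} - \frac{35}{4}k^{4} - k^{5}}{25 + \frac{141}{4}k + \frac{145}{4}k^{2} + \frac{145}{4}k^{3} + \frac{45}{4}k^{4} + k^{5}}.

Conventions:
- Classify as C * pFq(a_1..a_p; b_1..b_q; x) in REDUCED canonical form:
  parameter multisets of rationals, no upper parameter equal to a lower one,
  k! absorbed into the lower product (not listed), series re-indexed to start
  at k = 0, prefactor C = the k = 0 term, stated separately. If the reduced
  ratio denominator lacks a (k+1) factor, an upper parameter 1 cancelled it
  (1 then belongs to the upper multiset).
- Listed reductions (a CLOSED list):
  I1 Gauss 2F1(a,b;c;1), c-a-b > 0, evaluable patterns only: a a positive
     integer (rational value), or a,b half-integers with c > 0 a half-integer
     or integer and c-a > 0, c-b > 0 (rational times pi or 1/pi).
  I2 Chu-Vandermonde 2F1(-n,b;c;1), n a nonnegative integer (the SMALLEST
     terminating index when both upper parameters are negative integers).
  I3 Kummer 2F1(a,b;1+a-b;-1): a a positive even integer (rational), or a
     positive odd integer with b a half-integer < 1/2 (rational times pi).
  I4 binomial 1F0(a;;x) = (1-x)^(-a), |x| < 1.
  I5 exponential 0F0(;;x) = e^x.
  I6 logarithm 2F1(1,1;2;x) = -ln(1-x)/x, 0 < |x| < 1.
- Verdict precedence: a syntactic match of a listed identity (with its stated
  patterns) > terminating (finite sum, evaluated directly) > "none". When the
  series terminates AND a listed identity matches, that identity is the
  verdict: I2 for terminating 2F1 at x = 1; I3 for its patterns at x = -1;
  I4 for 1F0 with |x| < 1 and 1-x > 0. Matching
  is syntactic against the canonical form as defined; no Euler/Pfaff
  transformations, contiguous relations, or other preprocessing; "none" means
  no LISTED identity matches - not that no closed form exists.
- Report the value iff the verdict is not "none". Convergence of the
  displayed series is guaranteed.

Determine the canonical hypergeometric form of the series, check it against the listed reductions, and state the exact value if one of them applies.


First insight: with t_0 = -\frac{3}{2}, the parameter 4 appears in both the upper and lower lists and cancels (alongside the other common factor).
Ratio: r(k) = -1 * (k-\frac{1}{4}) (k+5) / [(k+\frac{25}{4}) (k+1)] - rational in k. x = -1; t_0 = -\frac{3}{2}; negate the roots.

With C = -\frac{3}{2}: the canonical form is 2F1(-\frac{1}{4}, 5; \frac{25}{4}; -1). Verdict: none. A 2F1 with upper {-\frac{1}{4}, 5} fits none of I1-I6 at x = -1; the sum runs forever.


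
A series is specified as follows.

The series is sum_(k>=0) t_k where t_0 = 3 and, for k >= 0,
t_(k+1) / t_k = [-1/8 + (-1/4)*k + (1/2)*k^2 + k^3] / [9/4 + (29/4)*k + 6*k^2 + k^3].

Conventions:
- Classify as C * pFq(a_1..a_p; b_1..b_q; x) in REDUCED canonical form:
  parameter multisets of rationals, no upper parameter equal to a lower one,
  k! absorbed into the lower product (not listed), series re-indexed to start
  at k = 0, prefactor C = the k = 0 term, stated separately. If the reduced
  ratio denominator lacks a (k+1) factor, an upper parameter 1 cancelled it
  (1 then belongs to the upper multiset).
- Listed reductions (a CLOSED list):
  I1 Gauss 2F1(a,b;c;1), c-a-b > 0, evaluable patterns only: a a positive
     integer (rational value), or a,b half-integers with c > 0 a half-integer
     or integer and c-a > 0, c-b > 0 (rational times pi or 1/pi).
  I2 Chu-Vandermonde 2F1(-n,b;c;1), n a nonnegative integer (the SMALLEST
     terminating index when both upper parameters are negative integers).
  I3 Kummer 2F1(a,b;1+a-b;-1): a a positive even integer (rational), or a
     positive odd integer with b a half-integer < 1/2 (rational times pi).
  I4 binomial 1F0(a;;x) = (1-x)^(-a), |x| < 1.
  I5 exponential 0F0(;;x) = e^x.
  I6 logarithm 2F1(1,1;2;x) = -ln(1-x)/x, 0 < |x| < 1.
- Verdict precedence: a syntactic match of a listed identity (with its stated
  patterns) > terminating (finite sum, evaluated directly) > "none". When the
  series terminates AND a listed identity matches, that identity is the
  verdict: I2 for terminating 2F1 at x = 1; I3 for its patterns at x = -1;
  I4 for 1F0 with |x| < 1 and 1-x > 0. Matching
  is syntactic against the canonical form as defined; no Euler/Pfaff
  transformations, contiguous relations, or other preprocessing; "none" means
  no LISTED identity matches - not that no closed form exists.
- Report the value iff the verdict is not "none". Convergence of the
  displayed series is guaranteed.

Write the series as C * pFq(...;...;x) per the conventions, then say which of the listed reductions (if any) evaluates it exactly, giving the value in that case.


At argument 1: a 2F1 with upper {-1/2, 1/2}, lower {9/2}, scaled by C = 3. Verdict at x = 1: Gauss (I1, half-integer pattern) matches (x = 1; upper {-1/2, 1/2} half-integers, c = 9/2 in the evaluable pattern). Exact value: (3675/4096) * pi.

Structural cue: t_0 = 3 here, and factor the ratio over Q (C = 3, x = 1): negated roots = parameters.
Adjacent-term ratio: r(k) = 1 * (k-1/2) (k+1/2) / [(k+9/2) (k+1)] - rational in k. x = 1; t_0 = 3; negate the roots.


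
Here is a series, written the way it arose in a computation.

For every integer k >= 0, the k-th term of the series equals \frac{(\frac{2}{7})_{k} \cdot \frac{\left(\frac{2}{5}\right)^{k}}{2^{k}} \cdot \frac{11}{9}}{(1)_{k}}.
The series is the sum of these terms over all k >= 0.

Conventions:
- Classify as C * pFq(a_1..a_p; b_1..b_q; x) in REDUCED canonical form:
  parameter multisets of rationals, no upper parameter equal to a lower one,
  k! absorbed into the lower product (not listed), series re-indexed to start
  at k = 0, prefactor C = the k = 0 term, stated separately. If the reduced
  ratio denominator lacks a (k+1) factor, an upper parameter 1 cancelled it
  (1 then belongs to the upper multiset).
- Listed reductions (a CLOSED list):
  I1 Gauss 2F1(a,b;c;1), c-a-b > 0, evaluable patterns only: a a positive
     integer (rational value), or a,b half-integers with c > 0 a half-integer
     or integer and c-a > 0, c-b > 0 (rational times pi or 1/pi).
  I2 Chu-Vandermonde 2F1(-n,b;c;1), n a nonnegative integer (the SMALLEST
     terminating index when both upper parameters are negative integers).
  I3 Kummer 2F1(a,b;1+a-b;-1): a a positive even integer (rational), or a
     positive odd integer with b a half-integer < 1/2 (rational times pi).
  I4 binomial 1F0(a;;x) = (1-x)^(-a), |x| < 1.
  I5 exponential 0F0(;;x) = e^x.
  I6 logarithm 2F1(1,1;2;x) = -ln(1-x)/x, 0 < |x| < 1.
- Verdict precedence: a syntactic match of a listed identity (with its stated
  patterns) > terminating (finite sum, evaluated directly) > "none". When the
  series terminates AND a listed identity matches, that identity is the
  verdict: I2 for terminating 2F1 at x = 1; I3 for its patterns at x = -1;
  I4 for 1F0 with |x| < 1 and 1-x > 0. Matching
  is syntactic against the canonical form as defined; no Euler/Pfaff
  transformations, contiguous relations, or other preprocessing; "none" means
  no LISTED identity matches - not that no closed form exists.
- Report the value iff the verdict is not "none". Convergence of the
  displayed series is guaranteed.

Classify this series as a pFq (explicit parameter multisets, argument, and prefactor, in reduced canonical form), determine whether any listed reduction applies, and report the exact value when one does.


The tell: x = \frac{1}{5} and the two k-th powers (prefactor 11/9) combine into one argument.
Term ratio: r(k) = \frac{1}{5} * (k+\frac{2}{7}) / [(k+1)] - rational; roots negated = parameters, x = \frac{1}{5}, C = \frac{11}{9}.

x = \frac{1}{5} here; the reduced form reads 1F0, upper {\frac{2}{7}}, lower {-}, C = \frac{11}{9}. Verdict: this is the I4 binomial reduction (the 1F0 binomial series: exponent -2/7, x = \frac{1}{5}). Hence: \frac{11}{9} \cdot \left(\frac{4}{5}\right)^{-\frac{2}{7}}.


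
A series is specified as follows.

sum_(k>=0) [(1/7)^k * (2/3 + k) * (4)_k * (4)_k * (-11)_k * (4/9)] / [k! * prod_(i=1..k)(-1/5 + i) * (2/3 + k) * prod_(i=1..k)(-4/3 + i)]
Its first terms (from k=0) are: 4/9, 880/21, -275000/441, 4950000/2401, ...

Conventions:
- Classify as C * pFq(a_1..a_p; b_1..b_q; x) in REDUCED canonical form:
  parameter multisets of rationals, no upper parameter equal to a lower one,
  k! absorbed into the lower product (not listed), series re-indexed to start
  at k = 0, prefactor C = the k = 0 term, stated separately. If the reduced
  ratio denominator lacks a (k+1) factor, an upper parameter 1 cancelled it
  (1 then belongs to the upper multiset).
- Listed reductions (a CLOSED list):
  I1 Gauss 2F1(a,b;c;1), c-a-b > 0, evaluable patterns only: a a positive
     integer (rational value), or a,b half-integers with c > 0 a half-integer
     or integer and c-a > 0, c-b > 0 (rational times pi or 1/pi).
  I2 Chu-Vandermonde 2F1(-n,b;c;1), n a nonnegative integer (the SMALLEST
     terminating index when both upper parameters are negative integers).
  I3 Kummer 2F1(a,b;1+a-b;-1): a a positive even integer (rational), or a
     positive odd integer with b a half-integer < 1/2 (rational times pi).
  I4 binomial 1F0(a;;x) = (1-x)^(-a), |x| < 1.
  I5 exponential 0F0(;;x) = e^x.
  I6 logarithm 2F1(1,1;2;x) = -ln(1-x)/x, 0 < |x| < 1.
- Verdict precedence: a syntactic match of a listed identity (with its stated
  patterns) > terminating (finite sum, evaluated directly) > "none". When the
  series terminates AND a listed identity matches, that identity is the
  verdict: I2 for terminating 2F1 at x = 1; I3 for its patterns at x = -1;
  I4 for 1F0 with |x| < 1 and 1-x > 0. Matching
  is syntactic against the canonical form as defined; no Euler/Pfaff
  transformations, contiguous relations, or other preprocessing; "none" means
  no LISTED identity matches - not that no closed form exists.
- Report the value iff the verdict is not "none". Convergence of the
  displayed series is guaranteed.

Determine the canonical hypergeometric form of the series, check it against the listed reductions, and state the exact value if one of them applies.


x = 1/7 here; the reduced form reads 3F2, upper {-11, 4, 4}, lower {-1/3, 4/5}, C = 4/9. Verdict: terminating - the sum ends at index 11 because -11 is a negative integer; exact evaluation follows. Sum: 9197874595069261172/532518984456267627.

Structural cue: x = (1/7) and k + 2/3 divides numerator and denominator alike; C = 4/9 after cancelling.
Consecutive-term ratio: r(k) = (1/7) * (k-11) (k+4) (k+4) / [(k-1/3) (k+4/5) (k+1)] - rational in k, leading ratio (1/7); with t_0 = 4/9, classification follows.


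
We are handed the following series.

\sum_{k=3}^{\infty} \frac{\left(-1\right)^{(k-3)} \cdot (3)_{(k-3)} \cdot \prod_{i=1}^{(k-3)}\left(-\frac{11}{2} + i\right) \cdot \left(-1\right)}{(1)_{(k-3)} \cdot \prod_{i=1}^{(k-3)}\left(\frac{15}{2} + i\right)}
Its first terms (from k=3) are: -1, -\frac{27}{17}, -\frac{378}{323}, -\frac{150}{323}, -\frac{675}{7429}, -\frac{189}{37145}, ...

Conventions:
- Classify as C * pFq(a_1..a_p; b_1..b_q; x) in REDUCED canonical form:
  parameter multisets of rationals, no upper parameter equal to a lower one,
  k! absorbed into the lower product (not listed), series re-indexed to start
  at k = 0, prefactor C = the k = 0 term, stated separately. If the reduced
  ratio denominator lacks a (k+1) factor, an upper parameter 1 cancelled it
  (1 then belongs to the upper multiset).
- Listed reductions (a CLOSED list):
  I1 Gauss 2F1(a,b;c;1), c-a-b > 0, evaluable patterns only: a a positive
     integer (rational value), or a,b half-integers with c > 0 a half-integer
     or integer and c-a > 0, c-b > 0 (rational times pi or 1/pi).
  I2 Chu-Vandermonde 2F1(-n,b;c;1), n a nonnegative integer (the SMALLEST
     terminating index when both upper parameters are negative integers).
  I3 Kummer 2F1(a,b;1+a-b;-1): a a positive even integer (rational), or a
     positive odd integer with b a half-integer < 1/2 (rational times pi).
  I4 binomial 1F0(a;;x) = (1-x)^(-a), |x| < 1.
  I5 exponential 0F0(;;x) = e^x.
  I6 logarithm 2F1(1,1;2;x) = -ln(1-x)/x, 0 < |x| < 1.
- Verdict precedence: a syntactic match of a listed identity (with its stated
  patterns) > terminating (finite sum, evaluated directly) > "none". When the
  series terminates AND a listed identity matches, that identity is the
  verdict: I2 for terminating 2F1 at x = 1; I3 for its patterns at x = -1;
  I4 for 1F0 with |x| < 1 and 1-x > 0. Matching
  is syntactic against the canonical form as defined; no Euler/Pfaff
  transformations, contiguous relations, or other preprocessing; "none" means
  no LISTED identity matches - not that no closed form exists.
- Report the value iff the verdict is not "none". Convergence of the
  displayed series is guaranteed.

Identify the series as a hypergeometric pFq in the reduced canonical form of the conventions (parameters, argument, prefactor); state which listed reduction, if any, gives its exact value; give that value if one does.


The series (x = -1) is 2F1: upper {-\frac{9}{2}, 3}, lower {\frac{17}{2}}, prefactor -1. Verdict at x = -1: Kummer's theorem (I3) matches (x = -1; c = \frac{17}{2} equals 1+a-b for upper {-\frac{9}{2}, 3}: listed pattern). Its exact value is \left(-\frac{45045}{32768}\right) \cdot \pi.

Structural cue: t_0 being -1, (1)_k (C = -1, x = -1) is k! itself.
Term ratio: r(k) = -1 * (k-\frac{9}{2}) (k+3) / [(k+\frac{17}{2}) (k+1)] ; factor over Q: parameters, x = -1, and C = -1.


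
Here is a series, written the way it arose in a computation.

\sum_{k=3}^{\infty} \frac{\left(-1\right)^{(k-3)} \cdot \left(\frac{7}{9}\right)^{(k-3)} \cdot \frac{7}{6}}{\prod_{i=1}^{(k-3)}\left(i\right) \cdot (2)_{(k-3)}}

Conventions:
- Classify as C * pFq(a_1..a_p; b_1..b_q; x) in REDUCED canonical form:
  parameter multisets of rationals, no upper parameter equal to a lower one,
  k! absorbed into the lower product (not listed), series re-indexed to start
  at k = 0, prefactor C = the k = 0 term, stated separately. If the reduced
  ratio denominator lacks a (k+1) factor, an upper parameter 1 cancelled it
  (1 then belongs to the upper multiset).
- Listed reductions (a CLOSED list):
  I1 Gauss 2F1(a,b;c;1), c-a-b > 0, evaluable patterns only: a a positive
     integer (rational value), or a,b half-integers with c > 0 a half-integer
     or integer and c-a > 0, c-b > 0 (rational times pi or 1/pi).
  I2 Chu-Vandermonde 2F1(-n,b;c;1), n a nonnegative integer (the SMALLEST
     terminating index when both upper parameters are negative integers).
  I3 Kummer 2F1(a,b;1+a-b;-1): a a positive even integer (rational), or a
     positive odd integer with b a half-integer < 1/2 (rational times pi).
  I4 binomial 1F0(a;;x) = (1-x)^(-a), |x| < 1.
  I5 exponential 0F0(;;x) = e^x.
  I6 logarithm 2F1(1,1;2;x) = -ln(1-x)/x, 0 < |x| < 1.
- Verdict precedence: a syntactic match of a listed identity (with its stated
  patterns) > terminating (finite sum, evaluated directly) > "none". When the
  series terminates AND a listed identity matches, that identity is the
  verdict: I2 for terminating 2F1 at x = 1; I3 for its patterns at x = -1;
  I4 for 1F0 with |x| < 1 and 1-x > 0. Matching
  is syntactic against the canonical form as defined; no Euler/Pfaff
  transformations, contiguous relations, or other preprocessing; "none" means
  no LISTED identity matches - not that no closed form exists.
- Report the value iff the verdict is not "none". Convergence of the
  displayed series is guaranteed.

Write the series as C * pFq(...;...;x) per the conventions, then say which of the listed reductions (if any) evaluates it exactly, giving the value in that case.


Prefactor \frac{7}{6}, argument -\frac{7}{9}: 0F1 with upper {-} over lower {2}. Verdict: none - this 0F1 at x = -\frac{7}{9} matches no listed pattern, and upper {-} holds no stopper.

First insight: with t_0 = \frac{7}{6}, the (-1)^k factor (C = 7/6, x = -7/9) folds into the argument's sign.
Step ratio: r(k) = -\frac{7}{9} * 1 / [(k+2) (k+1)] - rational in k. x = -\frac{7}{9}; t_0 = \frac{7}{6}; negate the roots.


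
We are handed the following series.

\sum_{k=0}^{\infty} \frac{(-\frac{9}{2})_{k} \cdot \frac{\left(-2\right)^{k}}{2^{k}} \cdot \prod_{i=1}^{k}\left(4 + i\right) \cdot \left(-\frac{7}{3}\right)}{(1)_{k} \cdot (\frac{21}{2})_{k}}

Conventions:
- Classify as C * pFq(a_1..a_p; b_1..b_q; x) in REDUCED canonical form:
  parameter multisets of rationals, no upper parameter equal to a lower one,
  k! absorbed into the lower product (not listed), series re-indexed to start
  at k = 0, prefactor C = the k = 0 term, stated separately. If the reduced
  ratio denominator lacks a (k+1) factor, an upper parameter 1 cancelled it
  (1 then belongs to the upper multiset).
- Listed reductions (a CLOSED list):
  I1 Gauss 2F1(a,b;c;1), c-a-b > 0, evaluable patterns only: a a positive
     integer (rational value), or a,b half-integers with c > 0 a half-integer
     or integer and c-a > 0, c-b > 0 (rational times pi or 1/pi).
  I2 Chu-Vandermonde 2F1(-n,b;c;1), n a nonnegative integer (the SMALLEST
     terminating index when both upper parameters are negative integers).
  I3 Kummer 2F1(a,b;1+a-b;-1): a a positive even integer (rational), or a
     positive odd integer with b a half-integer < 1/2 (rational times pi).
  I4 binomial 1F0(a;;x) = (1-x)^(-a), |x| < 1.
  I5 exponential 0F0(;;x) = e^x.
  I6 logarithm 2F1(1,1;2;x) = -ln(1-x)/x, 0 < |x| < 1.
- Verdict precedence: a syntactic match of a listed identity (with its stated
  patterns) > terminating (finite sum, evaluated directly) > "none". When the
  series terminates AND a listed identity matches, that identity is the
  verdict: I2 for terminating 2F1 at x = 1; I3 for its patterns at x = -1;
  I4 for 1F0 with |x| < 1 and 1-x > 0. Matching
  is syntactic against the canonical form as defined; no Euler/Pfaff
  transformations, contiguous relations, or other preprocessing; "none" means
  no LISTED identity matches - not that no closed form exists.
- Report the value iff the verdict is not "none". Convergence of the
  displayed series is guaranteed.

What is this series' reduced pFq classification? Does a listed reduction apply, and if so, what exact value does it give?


Classification (C = -\frac{7}{3}): 2F1 with upper {-\frac{9}{2}, 5}, lower {\frac{21}{2}}, argument x = -1. Verdict (x = -1): Kummer's theorem (I3) applies (x = -1; c = \frac{21}{2} equals 1+a-b for upper {-\frac{9}{2}, 5}: listed pattern). Hence: \left(-\frac{4849845}{1048576}\right) \cdot \pi.

First insight: t_0 being -\frac{7}{3}, the two k-th powers (C = -7/3, x = -1) combine into one argument.
Ratio: r(k) = -1 * (k-\frac{9}{2}) (k+5) / [(k+\frac{21}{2}) (k+1)] - rational in k, leading ratio -1; with t_0 = -\frac{7}{3}, classification follows.


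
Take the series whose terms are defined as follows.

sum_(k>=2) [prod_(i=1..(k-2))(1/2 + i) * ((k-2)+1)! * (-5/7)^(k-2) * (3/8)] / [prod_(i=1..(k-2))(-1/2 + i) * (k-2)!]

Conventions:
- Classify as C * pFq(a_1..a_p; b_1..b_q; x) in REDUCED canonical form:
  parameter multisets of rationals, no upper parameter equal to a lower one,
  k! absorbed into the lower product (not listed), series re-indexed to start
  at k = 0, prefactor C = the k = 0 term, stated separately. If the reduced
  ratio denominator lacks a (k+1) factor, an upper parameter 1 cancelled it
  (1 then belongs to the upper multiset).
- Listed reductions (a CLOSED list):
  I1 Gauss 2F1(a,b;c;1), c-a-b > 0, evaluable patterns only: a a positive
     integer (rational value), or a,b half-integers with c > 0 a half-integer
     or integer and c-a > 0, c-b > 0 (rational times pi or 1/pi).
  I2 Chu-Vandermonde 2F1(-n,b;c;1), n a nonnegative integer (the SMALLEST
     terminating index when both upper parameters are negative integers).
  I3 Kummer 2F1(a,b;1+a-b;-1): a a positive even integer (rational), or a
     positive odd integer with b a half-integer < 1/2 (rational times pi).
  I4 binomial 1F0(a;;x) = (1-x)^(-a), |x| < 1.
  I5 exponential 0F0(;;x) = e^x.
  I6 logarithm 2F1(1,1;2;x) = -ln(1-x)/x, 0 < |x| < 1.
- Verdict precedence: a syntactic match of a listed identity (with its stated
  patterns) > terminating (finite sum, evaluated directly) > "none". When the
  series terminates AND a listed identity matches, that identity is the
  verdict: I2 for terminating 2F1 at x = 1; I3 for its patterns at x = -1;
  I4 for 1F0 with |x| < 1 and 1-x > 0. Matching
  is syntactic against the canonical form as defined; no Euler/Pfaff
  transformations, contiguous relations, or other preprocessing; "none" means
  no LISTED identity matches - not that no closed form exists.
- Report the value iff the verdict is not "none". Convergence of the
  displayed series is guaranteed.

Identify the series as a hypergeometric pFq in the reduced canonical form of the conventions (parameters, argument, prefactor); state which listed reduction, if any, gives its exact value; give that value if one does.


Key step: with t_0 = 3/8, the factorial ratio (C = 3/8, x = -5/7) (k+a-1)!/(a-1)! is a rising factorial (a)_k.
Consecutive-term ratio: r(k) = (-5/7) * (k+3/2) (k+2) / [(k+1/2) (k+1)] - rational in k. x = (-5/7); t_0 = 3/8; negate the roots.

This is 3/8 * 2F1(3/2, 2; 1/2; -5/7) in reduced canonical form. Verdict: none - this 2F1 at x = -5/7 matches no listed pattern, and upper {3/2, 2} holds no stopper.


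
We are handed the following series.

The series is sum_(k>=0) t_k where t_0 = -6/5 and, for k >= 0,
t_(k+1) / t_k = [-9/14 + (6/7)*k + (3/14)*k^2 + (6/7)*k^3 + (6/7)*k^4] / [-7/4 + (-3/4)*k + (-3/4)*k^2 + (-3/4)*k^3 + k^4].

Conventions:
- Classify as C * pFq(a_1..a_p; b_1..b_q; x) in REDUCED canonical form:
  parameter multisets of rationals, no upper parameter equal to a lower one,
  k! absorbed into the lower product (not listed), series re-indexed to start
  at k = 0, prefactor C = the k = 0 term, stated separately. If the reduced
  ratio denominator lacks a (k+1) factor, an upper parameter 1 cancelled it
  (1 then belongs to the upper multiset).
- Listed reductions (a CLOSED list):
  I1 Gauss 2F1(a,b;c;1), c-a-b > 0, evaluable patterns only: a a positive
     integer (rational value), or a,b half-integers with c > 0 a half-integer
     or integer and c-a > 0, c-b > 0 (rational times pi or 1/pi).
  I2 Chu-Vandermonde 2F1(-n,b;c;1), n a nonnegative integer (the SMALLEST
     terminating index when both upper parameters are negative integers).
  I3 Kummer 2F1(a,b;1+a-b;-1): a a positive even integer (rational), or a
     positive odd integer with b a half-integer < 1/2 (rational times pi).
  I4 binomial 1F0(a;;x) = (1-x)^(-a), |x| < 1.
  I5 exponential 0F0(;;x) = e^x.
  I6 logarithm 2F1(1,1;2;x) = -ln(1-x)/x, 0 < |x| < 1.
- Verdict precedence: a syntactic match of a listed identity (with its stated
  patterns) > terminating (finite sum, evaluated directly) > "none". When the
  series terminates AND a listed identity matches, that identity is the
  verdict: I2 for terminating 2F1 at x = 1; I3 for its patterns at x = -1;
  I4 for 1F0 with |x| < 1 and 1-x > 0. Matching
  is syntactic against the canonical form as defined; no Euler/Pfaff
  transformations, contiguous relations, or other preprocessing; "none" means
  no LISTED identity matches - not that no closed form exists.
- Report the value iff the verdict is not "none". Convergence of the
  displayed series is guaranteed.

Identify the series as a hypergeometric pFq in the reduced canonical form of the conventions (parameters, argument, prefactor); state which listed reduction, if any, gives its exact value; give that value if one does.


x = 6/7 here; the reduced form reads 2F1, upper {-1/2, 3/2}, lower {-7/4}, C = -6/5. Verdict: no listed reduction: x = 6/7 and upper {-1/2, 3/2} fail every I1-I6 pattern.

The tell: x = (6/7) and factor the ratio over Q (C = -6/5): negated roots = parameters.
Ratio: r(k) = (6/7) * (k-1/2) (k+3/2) / [(k-7/4) (k+1)] - rational in k. x = (6/7); t_0 = -6/5; negate the roots.


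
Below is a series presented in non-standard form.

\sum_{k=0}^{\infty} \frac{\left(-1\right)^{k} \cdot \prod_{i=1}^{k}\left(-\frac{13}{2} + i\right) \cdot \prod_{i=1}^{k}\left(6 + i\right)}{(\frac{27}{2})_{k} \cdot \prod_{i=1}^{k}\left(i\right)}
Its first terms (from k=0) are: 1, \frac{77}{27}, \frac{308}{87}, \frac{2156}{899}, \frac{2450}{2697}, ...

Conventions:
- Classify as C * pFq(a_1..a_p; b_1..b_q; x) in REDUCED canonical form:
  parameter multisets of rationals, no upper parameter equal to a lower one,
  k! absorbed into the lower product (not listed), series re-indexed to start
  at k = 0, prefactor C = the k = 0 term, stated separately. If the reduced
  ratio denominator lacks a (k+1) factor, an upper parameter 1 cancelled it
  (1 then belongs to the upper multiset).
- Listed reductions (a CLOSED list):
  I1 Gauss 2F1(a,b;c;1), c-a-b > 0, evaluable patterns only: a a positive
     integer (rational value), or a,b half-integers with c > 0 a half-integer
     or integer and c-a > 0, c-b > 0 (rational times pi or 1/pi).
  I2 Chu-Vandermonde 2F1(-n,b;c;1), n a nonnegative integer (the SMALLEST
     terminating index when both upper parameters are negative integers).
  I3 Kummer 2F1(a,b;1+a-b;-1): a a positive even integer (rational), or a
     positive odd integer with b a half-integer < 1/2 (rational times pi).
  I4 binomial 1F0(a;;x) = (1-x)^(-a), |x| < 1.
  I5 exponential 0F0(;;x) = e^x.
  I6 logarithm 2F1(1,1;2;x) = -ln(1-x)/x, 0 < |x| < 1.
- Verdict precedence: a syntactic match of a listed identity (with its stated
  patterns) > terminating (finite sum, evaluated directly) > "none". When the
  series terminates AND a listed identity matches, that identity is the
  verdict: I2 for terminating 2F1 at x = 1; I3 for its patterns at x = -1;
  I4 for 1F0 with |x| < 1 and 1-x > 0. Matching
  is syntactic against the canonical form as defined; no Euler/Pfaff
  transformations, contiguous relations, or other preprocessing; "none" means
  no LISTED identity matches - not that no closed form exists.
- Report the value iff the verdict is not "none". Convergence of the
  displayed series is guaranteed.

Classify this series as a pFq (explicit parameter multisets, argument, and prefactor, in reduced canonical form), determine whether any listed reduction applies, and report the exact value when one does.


Structural cue: with t_0 = 1, the running product (C = 1, x = -1) telescopes to a rising factorial.
Consecutive-term ratio: r(k) = -1 * (k-\frac{11}{2}) (k+7) / [(k+\frac{27}{2}) (k+1)] - rational in k. x = -1; t_0 = 1; negate the roots.

Classification (C = 1): 2F1 with upper {-\frac{11}{2}, 7}, lower {\frac{27}{2}}, argument x = -1. Verdict: this is the Kummer evaluation I3 (x = -1; c = \frac{27}{2} equals 1+a-b for upper {-\frac{11}{2}, 7}: listed pattern). Exact value: \frac{929553625}{268435456} \cdot \pi.


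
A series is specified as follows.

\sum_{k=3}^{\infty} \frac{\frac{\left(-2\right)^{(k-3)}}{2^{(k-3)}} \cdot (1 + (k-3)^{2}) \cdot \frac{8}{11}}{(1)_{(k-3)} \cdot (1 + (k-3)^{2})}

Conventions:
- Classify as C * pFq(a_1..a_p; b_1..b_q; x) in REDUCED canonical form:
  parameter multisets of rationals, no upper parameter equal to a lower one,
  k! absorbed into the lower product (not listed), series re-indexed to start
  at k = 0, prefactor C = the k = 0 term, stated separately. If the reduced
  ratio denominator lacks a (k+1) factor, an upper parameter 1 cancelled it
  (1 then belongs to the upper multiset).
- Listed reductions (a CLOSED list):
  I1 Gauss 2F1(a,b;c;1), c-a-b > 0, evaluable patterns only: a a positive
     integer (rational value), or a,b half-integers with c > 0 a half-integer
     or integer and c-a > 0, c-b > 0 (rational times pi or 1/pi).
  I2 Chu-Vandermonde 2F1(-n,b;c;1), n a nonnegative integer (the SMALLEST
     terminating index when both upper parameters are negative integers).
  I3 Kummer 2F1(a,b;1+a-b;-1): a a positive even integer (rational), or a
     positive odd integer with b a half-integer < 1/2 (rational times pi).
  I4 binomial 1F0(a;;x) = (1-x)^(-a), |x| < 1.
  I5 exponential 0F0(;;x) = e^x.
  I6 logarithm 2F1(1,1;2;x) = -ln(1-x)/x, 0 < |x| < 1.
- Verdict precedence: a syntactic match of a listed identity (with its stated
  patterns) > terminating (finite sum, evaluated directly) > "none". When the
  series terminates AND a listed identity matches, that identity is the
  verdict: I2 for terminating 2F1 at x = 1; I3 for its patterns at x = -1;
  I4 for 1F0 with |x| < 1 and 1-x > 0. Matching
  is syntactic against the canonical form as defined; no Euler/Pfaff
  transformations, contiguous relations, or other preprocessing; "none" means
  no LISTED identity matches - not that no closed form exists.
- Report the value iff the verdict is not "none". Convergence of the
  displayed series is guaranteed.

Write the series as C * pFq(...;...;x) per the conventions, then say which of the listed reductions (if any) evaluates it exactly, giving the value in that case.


Key step: t_0 = \frac{8}{11} here, and (1)_k (prefactor 8/11) is k! itself.
Adjacent-term ratio: r(k) = -1 * 1 / [(k+1)] - poly over poly, x = -1 from leading terms; C = \frac{8}{11} at k = 0.

Reduced: x = -1, 0F0, upper = {-}, lower = {-}, C = \frac{8}{11}. Verdict: exponential (I5) applies (the 0F0 exponential series at x = -1). Hence: \frac{8}{11} \cdot e^{-1}.
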